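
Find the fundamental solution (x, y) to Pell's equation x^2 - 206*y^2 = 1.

(x, y) = (59535, 4148)

First expand sqrt(206) as a continued fraction. With x_i = (sqrt(206) + m_i)/d_i and (m_0, d_0) = (0, 1): a_0 = floor(sqrt(206)) = 14, since 14^2 = 196 <= 206 < 225 = 15^2.
Iterate m_{i+1} = d_i*a_i - m_i, d_{i+1} = (206 - m_{i+1}^2)/d_i, a_{i+1} = floor((a_0 + m_{i+1})/d_{i+1}):
  m_1 = 1*14 - 0 = 14, d_1 = (206 - 14^2)/1 = 10/1 = 10, a_1 = floor((14 + 14)/10) = 2.
  m_2 = 10*2 - 14 = 6, d_2 = (206 - 6^2)/10 = 170/10 = 17, a_2 = floor((14 + 6)/17) = 1.
  m_3 = 17*1 - 6 = 11, d_3 = (206 - 11^2)/17 = 85/17 = 5, a_3 = floor((14 + 11)/5) = 5.
  m_4 = 5*5 - 11 = 14, d_4 = (206 - 14^2)/5 = 10/5 = 2, a_4 = floor((14 + 14)/2) = 14.
  m_5 = 2*14 - 14 = 14, d_5 = (206 - 14^2)/2 = 10/2 = 5, a_5 = floor((14 + 14)/5) = 5.
  m_6 = 5*5 - 14 = 11, d_6 = (206 - 11^2)/5 = 85/5 = 17, a_6 = floor((14 + 11)/17) = 1.
  m_7 = 17*1 - 11 = 6, d_7 = (206 - 6^2)/17 = 170/17 = 10, a_7 = floor((14 + 6)/10) = 2.
  m_8 = 10*2 - 6 = 14, d_8 = (206 - 14^2)/10 = 10/10 = 1, a_8 = floor((14 + 14)/1) = 28.
  m_9 = 1*28 - 14 = 14, d_9 = (206 - 14^2)/1 = 10/1 = 10: (m_9, d_9) = (m_1, d_1) = (14, 10), so from here the quotients repeat a_1, ..., a_8; the period length is 8.
So sqrt(206) = [14; (2, 1, 5, 14, 5, 1, 2, 28)] with period length k = 8.
k is even, so the fundamental solution of x^2 - 206y^2 = 1 is (p_{k-1}, q_{k-1}) = (p_7, q_7); compute convergents through index 7.
Convergents (p_i = a_i*p_{i-1} + p_{i-2}, q_i = a_i*q_{i-1} + q_{i-2} with p_{-2}=0, p_{-1}=1, q_{-2}=1, q_{-1}=0):
  i=0: a_0=14, p_0 = 14*1 + 0 = 14, q_0 = 14*0 + 1 = 1.
  i=1: a_1=2, p_1 = 2*14 + 1 = 29, q_1 = 2*1 + 0 = 2.
  i=2: a_2=1, p_2 = 1*29 + 14 = 43, q_2 = 1*2 + 1 = 3.
  i=3: a_3=5, p_3 = 5*43 + 29 = 244, q_3 = 5*3 + 2 = 17.
  i=4: a_4=14, p_4 = 14*244 + 43 = 3459, q_4 = 14*17 + 3 = 241.
  i=5: a_5=5, p_5 = 5*3459 + 244 = 17539, q_5 = 5*241 + 17 = 1222.
  i=6: a_6=1, p_6 = 1*17539 + 3459 = 20998, q_6 = 1*1222 + 241 = 1463.
  i=7: a_7=2, p_7 = 2*20998 + 17539 = 59535, q_7 = 2*1463 + 1222 = 4148.
Check: 59535^2 - 206*4148^2 = 3544416225 - 3544416224 = 1, so (x, y) = (59535, 4148) solves the equation, and by the theorem it is the least positive solution.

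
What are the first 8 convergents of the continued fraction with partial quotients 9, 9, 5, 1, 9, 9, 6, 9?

Using the convergent recurrence p_i = a_i*p_{i-1} + p_{i-2}, q_i = a_i*q_{i-1} + q_{i-2} with p_{-2}=0, p_{-1}=1, q_{-2}=1, q_{-1}=0:
  i=0: a_0=9, p_0 = 9*1 + 0 = 9, q_0 = 9*0 + 1 = 1.
  i=1: a_1=9, p_1 = 9*9 + 1 = 82, q_1 = 9*1 + 0 = 9.
  i=2: a_2=5, p_2 = 5*82 + 9 = 419, q_2 = 5*9 + 1 = 46.
  i=3: a_3=1, p_3 = 1*419 + 82 = 501, q_3 = 1*46 + 9 = 55.
  i=4: a_4=9, p_4 = 9*501 + 419 = 4928, q_4 = 9*55 + 46 = 541.
  i=5: a_5=9, p_5 = 9*4928 + 501 = 44853, q_5 = 9*541 + 55 = 4924.
  i=6: a_6=6, p_6 = 6*44853 + 4928 = 274046, q_6 = 6*4924 + 541 = 30085.
  i=7: a_7=9, p_7 = 9*274046 + 44853 = 2511267, q_7 = 9*30085 + 4924 = 275689.

9/1, 82/9, 419/46, 501/55, 4928/541, 44853/4924, 274046/30085, 2511267/275689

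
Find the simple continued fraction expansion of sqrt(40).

Write x_i = (sqrt(40) + m_i)/d_i with (m_0, d_0) = (0, 1). a_0 = floor(sqrt(40)) = 6, since 6^2 = 36 <= 40 < 49 = 7^2.
Iterate m_{i+1} = d_i*a_i - m_i, d_{i+1} = (40 - m_{i+1}^2)/d_i, a_{i+1} = floor((a_0 + m_{i+1})/d_{i+1}):
  m_1 = 1*6 - 0 = 6, d_1 = (40 - 6^2)/1 = 4/1 = 4, a_1 = floor((6 + 6)/4) = 3.
  m_2 = 4*3 - 6 = 6, d_2 = (40 - 6^2)/4 = 4/4 = 1, a_2 = floor((6 + 6)/1) = 12.
  m_3 = 1*12 - 6 = 6, d_3 = (40 - 6^2)/1 = 4/1 = 4: (m_3, d_3) = (m_1, d_1) = (6, 4), so from here the quotients repeat a_1, a_2; the period length is 2.
Hence the expansion of sqrt(40) is a_0 = 6 followed by the repeating block 3, 12 (period 2).

[6; (3, 12)]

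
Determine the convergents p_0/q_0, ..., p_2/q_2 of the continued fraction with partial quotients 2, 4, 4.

Using the convergent recurrence p_i = a_i*p_{i-1} + p_{i-2}, q_i = a_i*q_{i-1} + q_{i-2} with p_{-2}=0, p_{-1}=1, q_{-2}=1, q_{-1}=0:
  i=0: a_0=2, p_0 = 2*1 + 0 = 2, q_0 = 2*0 + 1 = 1.
  i=1: a_1=4, p_1 = 4*2 + 1 = 9, q_1 = 4*1 + 0 = 4.
  i=2: a_2=4, p_2 = 4*9 + 2 = 38, q_2 = 4*4 + 1 = 17.

2/1, 9/4, 38/17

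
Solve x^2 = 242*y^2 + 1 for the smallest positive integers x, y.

(x, y) = (19601, 1260)

First expand sqrt(242) as a continued fraction. With x_i = (sqrt(242) + m_i)/d_i and (m_0, d_0) = (0, 1): a_0 = floor(sqrt(242)) = 15, since 15^2 = 225 <= 242 < 256 = 16^2.
Iterate m_{i+1} = d_i*a_i - m_i, d_{i+1} = (242 - m_{i+1}^2)/d_i, a_{i+1} = floor((a_0 + m_{i+1})/d_{i+1}):
  m_1 = 1*15 - 0 = 15, d_1 = (242 - 15^2)/1 = 17/1 = 17, a_1 = floor((15 + 15)/17) = 1.
  m_2 = 17*1 - 15 = 2, d_2 = (242 - 2^2)/17 = 238/17 = 14, a_2 = floor((15 + 2)/14) = 1.
  m_3 = 14*1 - 2 = 12, d_3 = (242 - 12^2)/14 = 98/14 = 7, a_3 = floor((15 + 12)/7) = 3.
  m_4 = 7*3 - 12 = 9, d_4 = (242 - 9^2)/7 = 161/7 = 23, a_4 = floor((15 + 9)/23) = 1.
  m_5 = 23*1 - 9 = 14, d_5 = (242 - 14^2)/23 = 46/23 = 2, a_5 = floor((15 + 14)/2) = 14.
  m_6 = 2*14 - 14 = 14, d_6 = (242 - 14^2)/2 = 46/2 = 23, a_6 = floor((15 + 14)/23) = 1.
  m_7 = 23*1 - 14 = 9, d_7 = (242 - 9^2)/23 = 161/23 = 7, a_7 = floor((15 + 9)/7) = 3.
  m_8 = 7*3 - 9 = 12, d_8 = (242 - 12^2)/7 = 98/7 = 14, a_8 = floor((15 + 12)/14) = 1.
  m_9 = 14*1 - 12 = 2, d_9 = (242 - 2^2)/14 = 238/14 = 17, a_9 = floor((15 + 2)/17) = 1.
  m_10 = 17*1 - 2 = 15, d_10 = (242 - 15^2)/17 = 17/17 = 1, a_10 = floor((15 + 15)/1) = 30.
  m_11 = 1*30 - 15 = 15, d_11 = (242 - 15^2)/1 = 17/1 = 17: (m_11, d_11) = (m_1, d_1) = (15, 17), so from here the quotients repeat a_1, ..., a_10; the period length is 10.
So sqrt(242) = [15; (1, 1, 3, 1, 14, 1, 3, 1, 1, 30)] with period length k = 10.
k is even, so the fundamental solution of x^2 - 242y^2 = 1 is (p_{k-1}, q_{k-1}) = (p_9, q_9); compute convergents through index 9.
Convergents (p_i = a_i*p_{i-1} + p_{i-2}, q_i = a_i*q_{i-1} + q_{i-2} with p_{-2}=0, p_{-1}=1, q_{-2}=1, q_{-1}=0):
  i=0: a_0=15, p_0 = 15*1 + 0 = 15, q_0 = 15*0 + 1 = 1.
  i=1: a_1=1, p_1 = 1*15 + 1 = 16, q_1 = 1*1 + 0 = 1.
  i=2: a_2=1, p_2 = 1*16 + 15 = 31, q_2 = 1*1 + 1 = 2.
  i=3: a_3=3, p_3 = 3*31 + 16 = 109, q_3 = 3*2 + 1 = 7.
  i=4: a_4=1, p_4 = 1*109 + 31 = 140, q_4 = 1*7 + 2 = 9.
  i=5: a_5=14, p_5 = 14*140 + 109 = 2069, q_5 = 14*9 + 7 = 133.
  i=6: a_6=1, p_6 = 1*2069 + 140 = 2209, q_6 = 1*133 + 9 = 142.
  i=7: a_7=3, p_7 = 3*2209 + 2069 = 8696, q_7 = 3*142 + 133 = 559.
  i=8: a_8=1, p_8 = 1*8696 + 2209 = 10905, q_8 = 1*559 + 142 = 701.
  i=9: a_9=1, p_9 = 1*10905 + 8696 = 19601, q_9 = 1*701 + 559 = 1260.
Check: 19601^2 - 242*1260^2 = 384199201 - 384199200 = 1, so (x, y) = (19601, 1260) solves the equation, and by the theorem it is the least positive solution.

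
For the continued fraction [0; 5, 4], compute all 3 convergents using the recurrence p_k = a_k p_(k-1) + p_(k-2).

Using the convergent recurrence p_i = a_i*p_{i-1} + p_{i-2}, q_i = a_i*q_{i-1} + q_{i-2} with p_{-2}=0, p_{-1}=1, q_{-2}=1, q_{-1}=0:
  i=0: a_0=0, p_0 = 0*1 + 0 = 0, q_0 = 0*0 + 1 = 1.
  i=1: a_1=5, p_1 = 5*0 + 1 = 1, q_1 = 5*1 + 0 = 5.
  i=2: a_2=4, p_2 = 4*1 + 0 = 4, q_2 = 4*5 + 1 = 21.

0/1, 1/5, 4/21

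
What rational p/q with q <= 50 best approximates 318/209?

35/23

Expand x = 318/209 as a continued fraction with the Euclidean algorithm:
  318 = 1*209 + 109, so a_0 = 1.
  209 = 1*109 + 100, so a_1 = 1.
  109 = 1*100 + 9, so a_2 = 1.
  100 = 11*9 + 1, so a_3 = 11.
  9 = 9*1 + 0, so a_4 = 9.
so x = [1; 1, 1, 11, 9].
Convergents (p_i = a_i*p_{i-1} + p_{i-2}, q_i = a_i*q_{i-1} + q_{i-2} with p_{-2}=0, p_{-1}=1, q_{-2}=1, q_{-1}=0), until the denominator exceeds 50:
  i=0: a_0=1, p_0 = 1*1 + 0 = 1, q_0 = 1*0 + 1 = 1.
  i=1: a_1=1, p_1 = 1*1 + 1 = 2, q_1 = 1*1 + 0 = 1.
  i=2: a_2=1, p_2 = 1*2 + 1 = 3, q_2 = 1*1 + 1 = 2.
  i=3: a_3=11, p_3 = 11*3 + 2 = 35, q_3 = 11*2 + 1 = 23.
  i=4: a_4=9, p_4 = 9*35 + 3 = 318, q_4 = 9*23 + 2 = 209.
q_4 = 209 > 50, so the last convergent with denominator <= 50 is p_3/q_3 = 35/23.
The closest fraction with denominator <= 50 is either p_3/q_3 or the intermediate fraction (k*p_3 + p_2)/(k*q_3 + q_2) with the largest k >= 1 whose denominator stays <= 50; these approach x as k grows, and every other convergent or intermediate fraction in range is farther away.
Largest k: floor((50 - q_2)/q_3) = floor((50 - 2)/23) = 2.
That gives (2*35 + 3)/(2*23 + 2) = 73/48.
Compare the errors: |x - 35/23| = |318*23 - 35*209|/(209*23) = 1/4807, and |x - 73/48| = |318*48 - 73*209|/(209*48) = 7/10032.
Cross-multiplying, 1*10032 = 10032 < 33649 = 7*4807, so 1/4807 is smaller: the convergent 35/23 is closer to x than 73/48.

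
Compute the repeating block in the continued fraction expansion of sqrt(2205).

Write x_i = (sqrt(2205) + m_i)/d_i with (m_0, d_0) = (0, 1). a_0 = floor(sqrt(2205)) = 46, since 46^2 = 2116 <= 2205 < 2209 = 47^2.
Iterate m_{i+1} = d_i*a_i - m_i, d_{i+1} = (2205 - m_{i+1}^2)/d_i, a_{i+1} = floor((a_0 + m_{i+1})/d_{i+1}):
  m_1 = 1*46 - 0 = 46, d_1 = (2205 - 46^2)/1 = 89/1 = 89, a_1 = floor((46 + 46)/89) = 1.
  m_2 = 89*1 - 46 = 43, d_2 = (2205 - 43^2)/89 = 356/89 = 4, a_2 = floor((46 + 43)/4) = 22.
  m_3 = 4*22 - 43 = 45, d_3 = (2205 - 45^2)/4 = 180/4 = 45, a_3 = floor((46 + 45)/45) = 2.
  m_4 = 45*2 - 45 = 45, d_4 = (2205 - 45^2)/45 = 180/45 = 4, a_4 = floor((46 + 45)/4) = 22.
  m_5 = 4*22 - 45 = 43, d_5 = (2205 - 43^2)/4 = 356/4 = 89, a_5 = floor((46 + 43)/89) = 1.
  m_6 = 89*1 - 43 = 46, d_6 = (2205 - 46^2)/89 = 89/89 = 1, a_6 = floor((46 + 46)/1) = 92.
  m_7 = 1*92 - 46 = 46, d_7 = (2205 - 46^2)/1 = 89/1 = 89: (m_7, d_7) = (m_1, d_1) = (46, 89), so from here the quotients repeat a_1, ..., a_6; the period length is 6.
Hence the expansion of sqrt(2205) is a_0 = 46 followed by the repeating block 1, 22, 2, 22, 1, 92 (period 6).

[46; (1, 22, 2, 22, 1, 92)]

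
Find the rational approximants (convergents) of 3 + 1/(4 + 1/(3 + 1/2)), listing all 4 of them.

Using the convergent recurrence p_i = a_i*p_{i-1} + p_{i-2}, q_i = a_i*q_{i-1} + q_{i-2} with p_{-2}=0, p_{-1}=1, q_{-2}=1, q_{-1}=0:
  i=0: a_0=3, p_0 = 3*1 + 0 = 3, q_0 = 3*0 + 1 = 1.
  i=1: a_1=4, p_1 = 4*3 + 1 = 13, q_1 = 4*1 + 0 = 4.
  i=2: a_2=3, p_2 = 3*13 + 3 = 42, q_2 = 3*4 + 1 = 13.
  i=3: a_3=2, p_3 = 2*42 + 13 = 97, q_3 = 2*13 + 4 = 30.

3/1, 13/4, 42/13, 97/30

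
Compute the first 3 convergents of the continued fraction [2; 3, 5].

Using the convergent recurrence p_i = a_i*p_{i-1} + p_{i-2}, q_i = a_i*q_{i-1} + q_{i-2} with p_{-2}=0, p_{-1}=1, q_{-2}=1, q_{-1}=0:
  i=0: a_0=2, p_0 = 2*1 + 0 = 2, q_0 = 2*0 + 1 = 1.
  i=1: a_1=3, p_1 = 3*2 + 1 = 7, q_1 = 3*1 + 0 = 3.
  i=2: a_2=5, p_2 = 5*7 + 2 = 37, q_2 = 5*3 + 1 = 16.

2/1, 7/3, 37/16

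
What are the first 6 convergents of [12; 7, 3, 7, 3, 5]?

12/1, 85/7, 267/22, 1954/161, 6129/505, 32599/2686

Using the convergent recurrence p_i = a_i*p_{i-1} + p_{i-2}, q_i = a_i*q_{i-1} + q_{i-2} with p_{-2}=0, p_{-1}=1, q_{-2}=1, q_{-1}=0:
  i=0: a_0=12, p_0 = 12*1 + 0 = 12, q_0 = 12*0 + 1 = 1.
  i=1: a_1=7, p_1 = 7*12 + 1 = 85, q_1 = 7*1 + 0 = 7.
  i=2: a_2=3, p_2 = 3*85 + 12 = 267, q_2 = 3*7 + 1 = 22.
  i=3: a_3=7, p_3 = 7*267 + 85 = 1954, q_3 = 7*22 + 7 = 161.
  i=4: a_4=3, p_4 = 3*1954 + 267 = 6129, q_4 = 3*161 + 22 = 505.
  i=5: a_5=5, p_5 = 5*6129 + 1954 = 32599, q_5 = 5*505 + 161 = 2686.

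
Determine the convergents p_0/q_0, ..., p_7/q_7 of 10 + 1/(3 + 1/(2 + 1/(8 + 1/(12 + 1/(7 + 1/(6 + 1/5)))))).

Using the convergent recurrence p_i = a_i*p_{i-1} + p_{i-2}, q_i = a_i*q_{i-1} + q_{i-2} with p_{-2}=0, p_{-1}=1, q_{-2}=1, q_{-1}=0:
  i=0: a_0=10, p_0 = 10*1 + 0 = 10, q_0 = 10*0 + 1 = 1.
  i=1: a_1=3, p_1 = 3*10 + 1 = 31, q_1 = 3*1 + 0 = 3.
  i=2: a_2=2, p_2 = 2*31 + 10 = 72, q_2 = 2*3 + 1 = 7.
  i=3: a_3=8, p_3 = 8*72 + 31 = 607, q_3 = 8*7 + 3 = 59.
  i=4: a_4=12, p_4 = 12*607 + 72 = 7356, q_4 = 12*59 + 7 = 715.
  i=5: a_5=7, p_5 = 7*7356 + 607 = 52099, q_5 = 7*715 + 59 = 5064.
  i=6: a_6=6, p_6 = 6*52099 + 7356 = 319950, q_6 = 6*5064 + 715 = 31099.
  i=7: a_7=5, p_7 = 5*319950 + 52099 = 1651849, q_7 = 5*31099 + 5064 = 160559.

10/1, 31/3, 72/7, 607/59, 7356/715, 52099/5064, 319950/31099, 1651849/160559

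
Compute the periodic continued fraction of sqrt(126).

Write x_i = (sqrt(126) + m_i)/d_i with (m_0, d_0) = (0, 1). a_0 = floor(sqrt(126)) = 11, since 11^2 = 121 <= 126 < 144 = 12^2.
Iterate m_{i+1} = d_i*a_i - m_i, d_{i+1} = (126 - m_{i+1}^2)/d_i, a_{i+1} = floor((a_0 + m_{i+1})/d_{i+1}):
  m_1 = 1*11 - 0 = 11, d_1 = (126 - 11^2)/1 = 5/1 = 5, a_1 = floor((11 + 11)/5) = 4.
  m_2 = 5*4 - 11 = 9, d_2 = (126 - 9^2)/5 = 45/5 = 9, a_2 = floor((11 + 9)/9) = 2.
  m_3 = 9*2 - 9 = 9, d_3 = (126 - 9^2)/9 = 45/9 = 5, a_3 = floor((11 + 9)/5) = 4.
  m_4 = 5*4 - 9 = 11, d_4 = (126 - 11^2)/5 = 5/5 = 1, a_4 = floor((11 + 11)/1) = 22.
  m_5 = 1*22 - 11 = 11, d_5 = (126 - 11^2)/1 = 5/1 = 5: (m_5, d_5) = (m_1, d_1) = (11, 5), so from here the quotients repeat a_1, ..., a_4; the period length is 4.
Hence the expansion of sqrt(126) is a_0 = 11 followed by the repeating block 4, 2, 4, 22 (period 4).

[11; (4, 2, 4, 22)]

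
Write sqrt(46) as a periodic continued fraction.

[6; (1, 3, 1, 1, 2, 6, 2, 1, 1, 3, 1, 12)]

Write x_i = (sqrt(46) + m_i)/d_i with (m_0, d_0) = (0, 1). a_0 = floor(sqrt(46)) = 6, since 6^2 = 36 <= 46 < 49 = 7^2.
Iterate m_{i+1} = d_i*a_i - m_i, d_{i+1} = (46 - m_{i+1}^2)/d_i, a_{i+1} = floor((a_0 + m_{i+1})/d_{i+1}):
  m_1 = 1*6 - 0 = 6, d_1 = (46 - 6^2)/1 = 10/1 = 10, a_1 = floor((6 + 6)/10) = 1.
  m_2 = 10*1 - 6 = 4, d_2 = (46 - 4^2)/10 = 30/10 = 3, a_2 = floor((6 + 4)/3) = 3.
  m_3 = 3*3 - 4 = 5, d_3 = (46 - 5^2)/3 = 21/3 = 7, a_3 = floor((6 + 5)/7) = 1.
  m_4 = 7*1 - 5 = 2, d_4 = (46 - 2^2)/7 = 42/7 = 6, a_4 = floor((6 + 2)/6) = 1.
  m_5 = 6*1 - 2 = 4, d_5 = (46 - 4^2)/6 = 30/6 = 5, a_5 = floor((6 + 4)/5) = 2.
  m_6 = 5*2 - 4 = 6, d_6 = (46 - 6^2)/5 = 10/5 = 2, a_6 = floor((6 + 6)/2) = 6.
  m_7 = 2*6 - 6 = 6, d_7 = (46 - 6^2)/2 = 10/2 = 5, a_7 = floor((6 + 6)/5) = 2.
  m_8 = 5*2 - 6 = 4, d_8 = (46 - 4^2)/5 = 30/5 = 6, a_8 = floor((6 + 4)/6) = 1.
  m_9 = 6*1 - 4 = 2, d_9 = (46 - 2^2)/6 = 42/6 = 7, a_9 = floor((6 + 2)/7) = 1.
  m_10 = 7*1 - 2 = 5, d_10 = (46 - 5^2)/7 = 21/7 = 3, a_10 = floor((6 + 5)/3) = 3.
  m_11 = 3*3 - 5 = 4, d_11 = (46 - 4^2)/3 = 30/3 = 10, a_11 = floor((6 + 4)/10) = 1.
  m_12 = 10*1 - 4 = 6, d_12 = (46 - 6^2)/10 = 10/10 = 1, a_12 = floor((6 + 6)/1) = 12.
  m_13 = 1*12 - 6 = 6, d_13 = (46 - 6^2)/1 = 10/1 = 10: (m_13, d_13) = (m_1, d_1) = (6, 10), so from here the quotients repeat a_1, ..., a_12; the period length is 12.
Hence the expansion of sqrt(46) is a_0 = 6 followed by the repeating block 1, 3, 1, 1, 2, 6, 2, 1, 1, 3, 1, 12 (period 12).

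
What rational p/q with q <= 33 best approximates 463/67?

76/11

Expand x = 463/67 as a continued fraction with the Euclidean algorithm:
  463 = 6*67 + 61, so a_0 = 6.
  67 = 1*61 + 6, so a_1 = 1.
  61 = 10*6 + 1, so a_2 = 10.
  6 = 6*1 + 0, so a_3 = 6.
so x = [6; 1, 10, 6].
Convergents (p_i = a_i*p_{i-1} + p_{i-2}, q_i = a_i*q_{i-1} + q_{i-2} with p_{-2}=0, p_{-1}=1, q_{-2}=1, q_{-1}=0), until the denominator exceeds 33:
  i=0: a_0=6, p_0 = 6*1 + 0 = 6, q_0 = 6*0 + 1 = 1.
  i=1: a_1=1, p_1 = 1*6 + 1 = 7, q_1 = 1*1 + 0 = 1.
  i=2: a_2=10, p_2 = 10*7 + 6 = 76, q_2 = 10*1 + 1 = 11.
  i=3: a_3=6, p_3 = 6*76 + 7 = 463, q_3 = 6*11 + 1 = 67.
q_3 = 67 > 33, so the last convergent with denominator <= 33 is p_2/q_2 = 76/11.
The closest fraction with denominator <= 33 is either p_2/q_2 or the intermediate fraction (k*p_2 + p_1)/(k*q_2 + q_1) with the largest k >= 1 whose denominator stays <= 33; these approach x as k grows, and every other convergent or intermediate fraction in range is farther away.
Largest k: floor((33 - q_1)/q_2) = floor((33 - 1)/11) = 2.
That gives (2*76 + 7)/(2*11 + 1) = 159/23.
Compare the errors: |x - 76/11| = |463*11 - 76*67|/(67*11) = 1/737, and |x - 159/23| = |463*23 - 159*67|/(67*23) = 4/1541.
Cross-multiplying, 1*1541 = 1541 < 2948 = 4*737, so 1/737 is smaller: the convergent 76/11 is closer to x than 159/23.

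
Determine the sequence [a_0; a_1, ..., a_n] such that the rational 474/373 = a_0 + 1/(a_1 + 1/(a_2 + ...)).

Run the Euclidean algorithm on 474 and 373; the successive quotients are the partial quotients a_0, a_1, ... (each step inverts the fractional part left over by the previous one):
  474 = 1*373 + 101, so a_0 = 1.
  373 = 3*101 + 70, so a_1 = 3.
  101 = 1*70 + 31, so a_2 = 1.
  70 = 2*31 + 8, so a_3 = 2.
  31 = 3*8 + 7, so a_4 = 3.
  8 = 1*7 + 1, so a_5 = 1.
  7 = 7*1 + 0, so a_6 = 7.
The remainder reaches 0 after 7 divisions, so the expansion has 7 partial quotients, read off in order.

[1; 3, 1, 2, 3, 1, 7]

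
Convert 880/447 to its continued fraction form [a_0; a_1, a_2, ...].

[1; 1, 30, 1, 13]

Run the Euclidean algorithm on 880 and 447; the successive quotients are the partial quotients a_0, a_1, ... (each step inverts the fractional part left over by the previous one):
  880 = 1*447 + 433, so a_0 = 1.
  447 = 1*433 + 14, so a_1 = 1.
  433 = 30*14 + 13, so a_2 = 30.
  14 = 1*13 + 1, so a_3 = 1.
  13 = 13*1 + 0, so a_4 = 13.
The remainder reaches 0 after 5 divisions, so the expansion has 5 partial quotients, read off in order.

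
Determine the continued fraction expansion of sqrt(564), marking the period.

Write x_i = (sqrt(564) + m_i)/d_i with (m_0, d_0) = (0, 1). a_0 = floor(sqrt(564)) = 23, since 23^2 = 529 <= 564 < 576 = 24^2.
Iterate m_{i+1} = d_i*a_i - m_i, d_{i+1} = (564 - m_{i+1}^2)/d_i, a_{i+1} = floor((a_0 + m_{i+1})/d_{i+1}):
  m_1 = 1*23 - 0 = 23, d_1 = (564 - 23^2)/1 = 35/1 = 35, a_1 = floor((23 + 23)/35) = 1.
  m_2 = 35*1 - 23 = 12, d_2 = (564 - 12^2)/35 = 420/35 = 12, a_2 = floor((23 + 12)/12) = 2.
  m_3 = 12*2 - 12 = 12, d_3 = (564 - 12^2)/12 = 420/12 = 35, a_3 = floor((23 + 12)/35) = 1.
  m_4 = 35*1 - 12 = 23, d_4 = (564 - 23^2)/35 = 35/35 = 1, a_4 = floor((23 + 23)/1) = 46.
  m_5 = 1*46 - 23 = 23, d_5 = (564 - 23^2)/1 = 35/1 = 35: (m_5, d_5) = (m_1, d_1) = (23, 35), so from here the quotients repeat a_1, ..., a_4; the period length is 4.
Hence the expansion of sqrt(564) is a_0 = 23 followed by the repeating block 1, 2, 1, 46 (period 4).

[23; (1, 2, 1, 46)]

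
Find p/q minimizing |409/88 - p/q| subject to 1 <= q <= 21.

79/17

Expand x = 409/88 as a continued fraction with the Euclidean algorithm:
  409 = 4*88 + 57, so a_0 = 4.
  88 = 1*57 + 31, so a_1 = 1.
  57 = 1*31 + 26, so a_2 = 1.
  31 = 1*26 + 5, so a_3 = 1.
  26 = 5*5 + 1, so a_4 = 5.
  5 = 5*1 + 0, so a_5 = 5.
so x = [4; 1, 1, 1, 5, 5].
Convergents (p_i = a_i*p_{i-1} + p_{i-2}, q_i = a_i*q_{i-1} + q_{i-2} with p_{-2}=0, p_{-1}=1, q_{-2}=1, q_{-1}=0), until the denominator exceeds 21:
  i=0: a_0=4, p_0 = 4*1 + 0 = 4, q_0 = 4*0 + 1 = 1.
  i=1: a_1=1, p_1 = 1*4 + 1 = 5, q_1 = 1*1 + 0 = 1.
  i=2: a_2=1, p_2 = 1*5 + 4 = 9, q_2 = 1*1 + 1 = 2.
  i=3: a_3=1, p_3 = 1*9 + 5 = 14, q_3 = 1*2 + 1 = 3.
  i=4: a_4=5, p_4 = 5*14 + 9 = 79, q_4 = 5*3 + 2 = 17.
  i=5: a_5=5, p_5 = 5*79 + 14 = 409, q_5 = 5*17 + 3 = 88.
q_5 = 88 > 21, so the last convergent with denominator <= 21 is p_4/q_4 = 79/17.
The closest fraction with denominator <= 21 is either p_4/q_4 or the intermediate fraction (k*p_4 + p_3)/(k*q_4 + q_3) with the largest k >= 1 whose denominator stays <= 21; these approach x as k grows, and every other convergent or intermediate fraction in range is farther away.
Largest k: floor((21 - q_3)/q_4) = floor((21 - 3)/17) = 1.
That gives (1*79 + 14)/(1*17 + 3) = 93/20.
Compare the errors: |x - 79/17| = |409*17 - 79*88|/(88*17) = 1/1496, and |x - 93/20| = |409*20 - 93*88|/(88*20) = 4/1760.
Cross-multiplying, 1*1760 = 1760 < 5984 = 4*1496, so 1/1496 is smaller: the convergent 79/17 is closer to x than 93/20.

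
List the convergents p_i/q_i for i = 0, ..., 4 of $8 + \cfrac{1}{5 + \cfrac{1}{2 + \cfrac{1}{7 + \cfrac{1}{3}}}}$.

8/1, 41/5, 90/11, 671/82, 2103/257

Using the convergent recurrence p_i = a_i*p_{i-1} + p_{i-2}, q_i = a_i*q_{i-1} + q_{i-2} with p_{-2}=0, p_{-1}=1, q_{-2}=1, q_{-1}=0:
  i=0: a_0=8, p_0 = 8*1 + 0 = 8, q_0 = 8*0 + 1 = 1.
  i=1: a_1=5, p_1 = 5*8 + 1 = 41, q_1 = 5*1 + 0 = 5.
  i=2: a_2=2, p_2 = 2*41 + 8 = 90, q_2 = 2*5 + 1 = 11.
  i=3: a_3=7, p_3 = 7*90 + 41 = 671, q_3 = 7*11 + 5 = 82.
  i=4: a_4=3, p_4 = 3*671 + 90 = 2103, q_4 = 3*82 + 11 = 257.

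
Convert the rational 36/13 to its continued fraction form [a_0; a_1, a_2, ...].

[2; 1, 3, 3]

Run the Euclidean algorithm on 36 and 13; the successive quotients are the partial quotients a_0, a_1, ... (each step inverts the fractional part left over by the previous one):
  36 = 2*13 + 10, so a_0 = 2.
  13 = 1*10 + 3, so a_1 = 1.
  10 = 3*3 + 1, so a_2 = 3.
  3 = 3*1 + 0, so a_3 = 3.
The remainder reaches 0 after 4 divisions, so the expansion has 4 partial quotients, read off in order.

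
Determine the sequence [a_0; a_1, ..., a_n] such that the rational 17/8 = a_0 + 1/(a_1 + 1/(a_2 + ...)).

Run the Euclidean algorithm on 17 and 8; the successive quotients are the partial quotients a_0, a_1, ... (each step inverts the fractional part left over by the previous one):
  17 = 2*8 + 1, so a_0 = 2.
  8 = 8*1 + 0, so a_1 = 8.
The remainder reaches 0 after 2 divisions, so the expansion has 2 partial quotients, read off in order.

[2; 8]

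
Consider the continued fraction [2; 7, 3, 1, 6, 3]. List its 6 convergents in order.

Using the convergent recurrence p_i = a_i*p_{i-1} + p_{i-2}, q_i = a_i*q_{i-1} + q_{i-2} with p_{-2}=0, p_{-1}=1, q_{-2}=1, q_{-1}=0:
  i=0: a_0=2, p_0 = 2*1 + 0 = 2, q_0 = 2*0 + 1 = 1.
  i=1: a_1=7, p_1 = 7*2 + 1 = 15, q_1 = 7*1 + 0 = 7.
  i=2: a_2=3, p_2 = 3*15 + 2 = 47, q_2 = 3*7 + 1 = 22.
  i=3: a_3=1, p_3 = 1*47 + 15 = 62, q_3 = 1*22 + 7 = 29.
  i=4: a_4=6, p_4 = 6*62 + 47 = 419, q_4 = 6*29 + 22 = 196.
  i=5: a_5=3, p_5 = 3*419 + 62 = 1319, q_5 = 3*196 + 29 = 617.

2/1, 15/7, 47/22, 62/29, 419/196, 1319/617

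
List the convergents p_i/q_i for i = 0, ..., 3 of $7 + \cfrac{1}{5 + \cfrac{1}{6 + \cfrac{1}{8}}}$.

7/1, 36/5, 223/31, 1820/253

Using the convergent recurrence p_i = a_i*p_{i-1} + p_{i-2}, q_i = a_i*q_{i-1} + q_{i-2} with p_{-2}=0, p_{-1}=1, q_{-2}=1, q_{-1}=0:
  i=0: a_0=7, p_0 = 7*1 + 0 = 7, q_0 = 7*0 + 1 = 1.
  i=1: a_1=5, p_1 = 5*7 + 1 = 36, q_1 = 5*1 + 0 = 5.
  i=2: a_2=6, p_2 = 6*36 + 7 = 223, q_2 = 6*5 + 1 = 31.
  i=3: a_3=8, p_3 = 8*223 + 36 = 1820, q_3 = 8*31 + 5 = 253.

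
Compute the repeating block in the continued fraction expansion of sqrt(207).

Write x_i = (sqrt(207) + m_i)/d_i with (m_0, d_0) = (0, 1). a_0 = floor(sqrt(207)) = 14, since 14^2 = 196 <= 207 < 225 = 15^2.
Iterate m_{i+1} = d_i*a_i - m_i, d_{i+1} = (207 - m_{i+1}^2)/d_i, a_{i+1} = floor((a_0 + m_{i+1})/d_{i+1}):
  m_1 = 1*14 - 0 = 14, d_1 = (207 - 14^2)/1 = 11/1 = 11, a_1 = floor((14 + 14)/11) = 2.
  m_2 = 11*2 - 14 = 8, d_2 = (207 - 8^2)/11 = 143/11 = 13, a_2 = floor((14 + 8)/13) = 1.
  m_3 = 13*1 - 8 = 5, d_3 = (207 - 5^2)/13 = 182/13 = 14, a_3 = floor((14 + 5)/14) = 1.
  m_4 = 14*1 - 5 = 9, d_4 = (207 - 9^2)/14 = 126/14 = 9, a_4 = floor((14 + 9)/9) = 2.
  m_5 = 9*2 - 9 = 9, d_5 = (207 - 9^2)/9 = 126/9 = 14, a_5 = floor((14 + 9)/14) = 1.
  m_6 = 14*1 - 9 = 5, d_6 = (207 - 5^2)/14 = 182/14 = 13, a_6 = floor((14 + 5)/13) = 1.
  m_7 = 13*1 - 5 = 8, d_7 = (207 - 8^2)/13 = 143/13 = 11, a_7 = floor((14 + 8)/11) = 2.
  m_8 = 11*2 - 8 = 14, d_8 = (207 - 14^2)/11 = 11/11 = 1, a_8 = floor((14 + 14)/1) = 28.
  m_9 = 1*28 - 14 = 14, d_9 = (207 - 14^2)/1 = 11/1 = 11: (m_9, d_9) = (m_1, d_1) = (14, 11), so from here the quotients repeat a_1, ..., a_8; the period length is 8.
Hence the expansion of sqrt(207) is a_0 = 14 followed by the repeating block 2, 1, 1, 2, 1, 1, 2, 28 (period 8).

[14; (2, 1, 1, 2, 1, 1, 2, 28)]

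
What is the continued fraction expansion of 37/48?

[0; 1, 3, 2, 1, 3]

Run the Euclidean algorithm on 37 and 48; the successive quotients are the partial quotients a_0, a_1, ... (each step inverts the fractional part left over by the previous one):
  37 = 0*48 + 37, so a_0 = 0.
  48 = 1*37 + 11, so a_1 = 1.
  37 = 3*11 + 4, so a_2 = 3.
  11 = 2*4 + 3, so a_3 = 2.
  4 = 1*3 + 1, so a_4 = 1.
  3 = 3*1 + 0, so a_5 = 3.
The remainder reaches 0 after 6 divisions, so the expansion has 6 partial quotients, read off in order.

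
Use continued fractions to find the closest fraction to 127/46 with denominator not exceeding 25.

Expand x = 127/46 as a continued fraction with the Euclidean algorithm:
  127 = 2*46 + 35, so a_0 = 2.
  46 = 1*35 + 11, so a_1 = 1.
  35 = 3*11 + 2, so a_2 = 3.
  11 = 5*2 + 1, so a_3 = 5.
  2 = 2*1 + 0, so a_4 = 2.
so x = [2; 1, 3, 5, 2].
Convergents (p_i = a_i*p_{i-1} + p_{i-2}, q_i = a_i*q_{i-1} + q_{i-2} with p_{-2}=0, p_{-1}=1, q_{-2}=1, q_{-1}=0), until the denominator exceeds 25:
  i=0: a_0=2, p_0 = 2*1 + 0 = 2, q_0 = 2*0 + 1 = 1.
  i=1: a_1=1, p_1 = 1*2 + 1 = 3, q_1 = 1*1 + 0 = 1.
  i=2: a_2=3, p_2 = 3*3 + 2 = 11, q_2 = 3*1 + 1 = 4.
  i=3: a_3=5, p_3 = 5*11 + 3 = 58, q_3 = 5*4 + 1 = 21.
  i=4: a_4=2, p_4 = 2*58 + 11 = 127, q_4 = 2*21 + 4 = 46.
q_4 = 46 > 25, so the last convergent with denominator <= 25 is p_3/q_3 = 58/21.
The closest fraction with denominator <= 25 is either p_3/q_3 or the intermediate fraction (k*p_3 + p_2)/(k*q_3 + q_2) with the largest k >= 1 whose denominator stays <= 25; these approach x as k grows, and every other convergent or intermediate fraction in range is farther away.
Largest k: floor((25 - q_2)/q_3) = floor((25 - 4)/21) = 1.
That gives (1*58 + 11)/(1*21 + 4) = 69/25.
Compare the errors: |x - 58/21| = |127*21 - 58*46|/(46*21) = 1/966, and |x - 69/25| = |127*25 - 69*46|/(46*25) = 1/1150.
Cross-multiplying, 1*966 = 966 < 1150 = 1*1150, so 1/1150 is smaller: the intermediate fraction 69/25 is closer to x than 58/21.

69/25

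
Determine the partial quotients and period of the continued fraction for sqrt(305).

Write x_i = (sqrt(305) + m_i)/d_i with (m_0, d_0) = (0, 1). a_0 = floor(sqrt(305)) = 17, since 17^2 = 289 <= 305 < 324 = 18^2.
Iterate m_{i+1} = d_i*a_i - m_i, d_{i+1} = (305 - m_{i+1}^2)/d_i, a_{i+1} = floor((a_0 + m_{i+1})/d_{i+1}):
  m_1 = 1*17 - 0 = 17, d_1 = (305 - 17^2)/1 = 16/1 = 16, a_1 = floor((17 + 17)/16) = 2.
  m_2 = 16*2 - 17 = 15, d_2 = (305 - 15^2)/16 = 80/16 = 5, a_2 = floor((17 + 15)/5) = 6.
  m_3 = 5*6 - 15 = 15, d_3 = (305 - 15^2)/5 = 80/5 = 16, a_3 = floor((17 + 15)/16) = 2.
  m_4 = 16*2 - 15 = 17, d_4 = (305 - 17^2)/16 = 16/16 = 1, a_4 = floor((17 + 17)/1) = 34.
  m_5 = 1*34 - 17 = 17, d_5 = (305 - 17^2)/1 = 16/1 = 16: (m_5, d_5) = (m_1, d_1) = (17, 16), so from here the quotients repeat a_1, ..., a_4; the period length is 4.
Hence the expansion of sqrt(305) is a_0 = 17 followed by the repeating block 2, 6, 2, 34 (period 4).

[17; (2, 6, 2, 34)]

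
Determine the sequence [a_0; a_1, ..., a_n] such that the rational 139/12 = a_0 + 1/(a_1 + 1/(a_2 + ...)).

[11; 1, 1, 2, 2]

Run the Euclidean algorithm on 139 and 12; the successive quotients are the partial quotients a_0, a_1, ... (each step inverts the fractional part left over by the previous one):
  139 = 11*12 + 7, so a_0 = 11.
  12 = 1*7 + 5, so a_1 = 1.
  7 = 1*5 + 2, so a_2 = 1.
  5 = 2*2 + 1, so a_3 = 2.
  2 = 2*1 + 0, so a_4 = 2.
The remainder reaches 0 after 5 divisions, so the expansion has 5 partial quotients, read off in order.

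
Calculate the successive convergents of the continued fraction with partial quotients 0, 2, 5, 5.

Using the convergent recurrence p_i = a_i*p_{i-1} + p_{i-2}, q_i = a_i*q_{i-1} + q_{i-2} with p_{-2}=0, p_{-1}=1, q_{-2}=1, q_{-1}=0:
  i=0: a_0=0, p_0 = 0*1 + 0 = 0, q_0 = 0*0 + 1 = 1.
  i=1: a_1=2, p_1 = 2*0 + 1 = 1, q_1 = 2*1 + 0 = 2.
  i=2: a_2=5, p_2 = 5*1 + 0 = 5, q_2 = 5*2 + 1 = 11.
  i=3: a_3=5, p_3 = 5*5 + 1 = 26, q_3 = 5*11 + 2 = 57.

0/1, 1/2, 5/11, 26/57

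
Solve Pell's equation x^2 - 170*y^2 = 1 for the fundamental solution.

(x, y) = (339, 26)

First expand sqrt(170) as a continued fraction. With x_i = (sqrt(170) + m_i)/d_i and (m_0, d_0) = (0, 1): a_0 = floor(sqrt(170)) = 13, since 13^2 = 169 <= 170 < 196 = 14^2.
Iterate m_{i+1} = d_i*a_i - m_i, d_{i+1} = (170 - m_{i+1}^2)/d_i, a_{i+1} = floor((a_0 + m_{i+1})/d_{i+1}):
  m_1 = 1*13 - 0 = 13, d_1 = (170 - 13^2)/1 = 1/1 = 1, a_1 = floor((13 + 13)/1) = 26.
  m_2 = 1*26 - 13 = 13, d_2 = (170 - 13^2)/1 = 1/1 = 1: (m_2, d_2) = (m_1, d_1) = (13, 1), so from here the quotient a_1 repeats; the period length is 1.
So sqrt(170) = [13; (26)] with period length k = 1.
k is odd, so (p_{k-1}, q_{k-1}) only solves x^2 - 170y^2 = -1 and the fundamental solution of x^2 - 170y^2 = 1 is (p_{2k-1}, q_{2k-1}) = (p_1, q_1); compute convergents through index 1, running through the period twice.
Convergents (p_i = a_i*p_{i-1} + p_{i-2}, q_i = a_i*q_{i-1} + q_{i-2} with p_{-2}=0, p_{-1}=1, q_{-2}=1, q_{-1}=0):
  i=0: a_0=13, p_0 = 13*1 + 0 = 13, q_0 = 13*0 + 1 = 1.
  i=1: a_1=26, p_1 = 26*13 + 1 = 339, q_1 = 26*1 + 0 = 26.
Indeed p_0^2 - 170*q_0^2 = 169 - 170 = -1, not +1.
Check: 339^2 - 170*26^2 = 114921 - 114920 = 1, so (x, y) = (339, 26) solves the equation, and by the theorem it is the least positive solution.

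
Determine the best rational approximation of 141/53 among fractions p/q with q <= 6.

8/3

Expand x = 141/53 as a continued fraction with the Euclidean algorithm:
  141 = 2*53 + 35, so a_0 = 2.
  53 = 1*35 + 18, so a_1 = 1.
  35 = 1*18 + 17, so a_2 = 1.
  18 = 1*17 + 1, so a_3 = 1.
  17 = 17*1 + 0, so a_4 = 17.
so x = [2; 1, 1, 1, 17].
Convergents (p_i = a_i*p_{i-1} + p_{i-2}, q_i = a_i*q_{i-1} + q_{i-2} with p_{-2}=0, p_{-1}=1, q_{-2}=1, q_{-1}=0), until the denominator exceeds 6:
  i=0: a_0=2, p_0 = 2*1 + 0 = 2, q_0 = 2*0 + 1 = 1.
  i=1: a_1=1, p_1 = 1*2 + 1 = 3, q_1 = 1*1 + 0 = 1.
  i=2: a_2=1, p_2 = 1*3 + 2 = 5, q_2 = 1*1 + 1 = 2.
  i=3: a_3=1, p_3 = 1*5 + 3 = 8, q_3 = 1*2 + 1 = 3.
  i=4: a_4=17, p_4 = 17*8 + 5 = 141, q_4 = 17*3 + 2 = 53.
q_4 = 53 > 6, so the last convergent with denominator <= 6 is p_3/q_3 = 8/3.
The closest fraction with denominator <= 6 is either p_3/q_3 or the intermediate fraction (k*p_3 + p_2)/(k*q_3 + q_2) with the largest k >= 1 whose denominator stays <= 6; these approach x as k grows, and every other convergent or intermediate fraction in range is farther away.
Largest k: floor((6 - q_2)/q_3) = floor((6 - 2)/3) = 1.
That gives (1*8 + 5)/(1*3 + 2) = 13/5.
Compare the errors: |x - 8/3| = |141*3 - 8*53|/(53*3) = 1/159, and |x - 13/5| = |141*5 - 13*53|/(53*5) = 16/265.
Cross-multiplying, 1*265 = 265 < 2544 = 16*159, so 1/159 is smaller: the convergent 8/3 is closer to x than 13/5.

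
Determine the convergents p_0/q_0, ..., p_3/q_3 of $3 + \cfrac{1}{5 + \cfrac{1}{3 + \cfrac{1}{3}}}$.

3/1, 16/5, 51/16, 169/53

Using the convergent recurrence p_i = a_i*p_{i-1} + p_{i-2}, q_i = a_i*q_{i-1} + q_{i-2} with p_{-2}=0, p_{-1}=1, q_{-2}=1, q_{-1}=0:
  i=0: a_0=3, p_0 = 3*1 + 0 = 3, q_0 = 3*0 + 1 = 1.
  i=1: a_1=5, p_1 = 5*3 + 1 = 16, q_1 = 5*1 + 0 = 5.
  i=2: a_2=3, p_2 = 3*16 + 3 = 51, q_2 = 3*5 + 1 = 16.
  i=3: a_3=3, p_3 = 3*51 + 16 = 169, q_3 = 3*16 + 5 = 53.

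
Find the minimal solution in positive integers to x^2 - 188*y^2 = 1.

First expand sqrt(188) as a continued fraction. With x_i = (sqrt(188) + m_i)/d_i and (m_0, d_0) = (0, 1): a_0 = floor(sqrt(188)) = 13, since 13^2 = 169 <= 188 < 196 = 14^2.
Iterate m_{i+1} = d_i*a_i - m_i, d_{i+1} = (188 - m_{i+1}^2)/d_i, a_{i+1} = floor((a_0 + m_{i+1})/d_{i+1}):
  m_1 = 1*13 - 0 = 13, d_1 = (188 - 13^2)/1 = 19/1 = 19, a_1 = floor((13 + 13)/19) = 1.
  m_2 = 19*1 - 13 = 6, d_2 = (188 - 6^2)/19 = 152/19 = 8, a_2 = floor((13 + 6)/8) = 2.
  m_3 = 8*2 - 6 = 10, d_3 = (188 - 10^2)/8 = 88/8 = 11, a_3 = floor((13 + 10)/11) = 2.
  m_4 = 11*2 - 10 = 12, d_4 = (188 - 12^2)/11 = 44/11 = 4, a_4 = floor((13 + 12)/4) = 6.
  m_5 = 4*6 - 12 = 12, d_5 = (188 - 12^2)/4 = 44/4 = 11, a_5 = floor((13 + 12)/11) = 2.
  m_6 = 11*2 - 12 = 10, d_6 = (188 - 10^2)/11 = 88/11 = 8, a_6 = floor((13 + 10)/8) = 2.
  m_7 = 8*2 - 10 = 6, d_7 = (188 - 6^2)/8 = 152/8 = 19, a_7 = floor((13 + 6)/19) = 1.
  m_8 = 19*1 - 6 = 13, d_8 = (188 - 13^2)/19 = 19/19 = 1, a_8 = floor((13 + 13)/1) = 26.
  m_9 = 1*26 - 13 = 13, d_9 = (188 - 13^2)/1 = 19/1 = 19: (m_9, d_9) = (m_1, d_1) = (13, 19), so from here the quotients repeat a_1, ..., a_8; the period length is 8.
So sqrt(188) = [13; (1, 2, 2, 6, 2, 2, 1, 26)] with period length k = 8.
k is even, so the fundamental solution of x^2 - 188y^2 = 1 is (p_{k-1}, q_{k-1}) = (p_7, q_7); compute convergents through index 7.
Convergents (p_i = a_i*p_{i-1} + p_{i-2}, q_i = a_i*q_{i-1} + q_{i-2} with p_{-2}=0, p_{-1}=1, q_{-2}=1, q_{-1}=0):
  i=0: a_0=13, p_0 = 13*1 + 0 = 13, q_0 = 13*0 + 1 = 1.
  i=1: a_1=1, p_1 = 1*13 + 1 = 14, q_1 = 1*1 + 0 = 1.
  i=2: a_2=2, p_2 = 2*14 + 13 = 41, q_2 = 2*1 + 1 = 3.
  i=3: a_3=2, p_3 = 2*41 + 14 = 96, q_3 = 2*3 + 1 = 7.
  i=4: a_4=6, p_4 = 6*96 + 41 = 617, q_4 = 6*7 + 3 = 45.
  i=5: a_5=2, p_5 = 2*617 + 96 = 1330, q_5 = 2*45 + 7 = 97.
  i=6: a_6=2, p_6 = 2*1330 + 617 = 3277, q_6 = 2*97 + 45 = 239.
  i=7: a_7=1, p_7 = 1*3277 + 1330 = 4607, q_7 = 1*239 + 97 = 336.
Check: 4607^2 - 188*336^2 = 21224449 - 21224448 = 1, so (x, y) = (4607, 336) solves the equation, and by the theorem it is the least positive solution.

(x, y) = (4607, 336)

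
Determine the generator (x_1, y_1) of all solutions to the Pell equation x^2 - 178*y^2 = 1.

(x, y) = (1601, 120)

First expand sqrt(178) as a continued fraction. With x_i = (sqrt(178) + m_i)/d_i and (m_0, d_0) = (0, 1): a_0 = floor(sqrt(178)) = 13, since 13^2 = 169 <= 178 < 196 = 14^2.
Iterate m_{i+1} = d_i*a_i - m_i, d_{i+1} = (178 - m_{i+1}^2)/d_i, a_{i+1} = floor((a_0 + m_{i+1})/d_{i+1}):
  m_1 = 1*13 - 0 = 13, d_1 = (178 - 13^2)/1 = 9/1 = 9, a_1 = floor((13 + 13)/9) = 2.
  m_2 = 9*2 - 13 = 5, d_2 = (178 - 5^2)/9 = 153/9 = 17, a_2 = floor((13 + 5)/17) = 1.
  m_3 = 17*1 - 5 = 12, d_3 = (178 - 12^2)/17 = 34/17 = 2, a_3 = floor((13 + 12)/2) = 12.
  m_4 = 2*12 - 12 = 12, d_4 = (178 - 12^2)/2 = 34/2 = 17, a_4 = floor((13 + 12)/17) = 1.
  m_5 = 17*1 - 12 = 5, d_5 = (178 - 5^2)/17 = 153/17 = 9, a_5 = floor((13 + 5)/9) = 2.
  m_6 = 9*2 - 5 = 13, d_6 = (178 - 13^2)/9 = 9/9 = 1, a_6 = floor((13 + 13)/1) = 26.
  m_7 = 1*26 - 13 = 13, d_7 = (178 - 13^2)/1 = 9/1 = 9: (m_7, d_7) = (m_1, d_1) = (13, 9), so from here the quotients repeat a_1, ..., a_6; the period length is 6.
So sqrt(178) = [13; (2, 1, 12, 1, 2, 26)] with period length k = 6.
k is even, so the fundamental solution of x^2 - 178y^2 = 1 is (p_{k-1}, q_{k-1}) = (p_5, q_5); compute convergents through index 5.
Convergents (p_i = a_i*p_{i-1} + p_{i-2}, q_i = a_i*q_{i-1} + q_{i-2} with p_{-2}=0, p_{-1}=1, q_{-2}=1, q_{-1}=0):
  i=0: a_0=13, p_0 = 13*1 + 0 = 13, q_0 = 13*0 + 1 = 1.
  i=1: a_1=2, p_1 = 2*13 + 1 = 27, q_1 = 2*1 + 0 = 2.
  i=2: a_2=1, p_2 = 1*27 + 13 = 40, q_2 = 1*2 + 1 = 3.
  i=3: a_3=12, p_3 = 12*40 + 27 = 507, q_3 = 12*3 + 2 = 38.
  i=4: a_4=1, p_4 = 1*507 + 40 = 547, q_4 = 1*38 + 3 = 41.
  i=5: a_5=2, p_5 = 2*547 + 507 = 1601, q_5 = 2*41 + 38 = 120.
Check: 1601^2 - 178*120^2 = 2563201 - 2563200 = 1, so (x, y) = (1601, 120) solves the equation, and by the theorem it is the least positive solution.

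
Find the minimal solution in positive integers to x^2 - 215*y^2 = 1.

(x, y) = (44, 3)

First expand sqrt(215) as a continued fraction. With x_i = (sqrt(215) + m_i)/d_i and (m_0, d_0) = (0, 1): a_0 = floor(sqrt(215)) = 14, since 14^2 = 196 <= 215 < 225 = 15^2.
Iterate m_{i+1} = d_i*a_i - m_i, d_{i+1} = (215 - m_{i+1}^2)/d_i, a_{i+1} = floor((a_0 + m_{i+1})/d_{i+1}):
  m_1 = 1*14 - 0 = 14, d_1 = (215 - 14^2)/1 = 19/1 = 19, a_1 = floor((14 + 14)/19) = 1.
  m_2 = 19*1 - 14 = 5, d_2 = (215 - 5^2)/19 = 190/19 = 10, a_2 = floor((14 + 5)/10) = 1.
  m_3 = 10*1 - 5 = 5, d_3 = (215 - 5^2)/10 = 190/10 = 19, a_3 = floor((14 + 5)/19) = 1.
  m_4 = 19*1 - 5 = 14, d_4 = (215 - 14^2)/19 = 19/19 = 1, a_4 = floor((14 + 14)/1) = 28.
  m_5 = 1*28 - 14 = 14, d_5 = (215 - 14^2)/1 = 19/1 = 19: (m_5, d_5) = (m_1, d_1) = (14, 19), so from here the quotients repeat a_1, ..., a_4; the period length is 4.
So sqrt(215) = [14; (1, 1, 1, 28)] with period length k = 4.
k is even, so the fundamental solution of x^2 - 215y^2 = 1 is (p_{k-1}, q_{k-1}) = (p_3, q_3); compute convergents through index 3.
Convergents (p_i = a_i*p_{i-1} + p_{i-2}, q_i = a_i*q_{i-1} + q_{i-2} with p_{-2}=0, p_{-1}=1, q_{-2}=1, q_{-1}=0):
  i=0: a_0=14, p_0 = 14*1 + 0 = 14, q_0 = 14*0 + 1 = 1.
  i=1: a_1=1, p_1 = 1*14 + 1 = 15, q_1 = 1*1 + 0 = 1.
  i=2: a_2=1, p_2 = 1*15 + 14 = 29, q_2 = 1*1 + 1 = 2.
  i=3: a_3=1, p_3 = 1*29 + 15 = 44, q_3 = 1*2 + 1 = 3.
Check: 44^2 - 215*3^2 = 1936 - 1935 = 1, so (x, y) = (44, 3) solves the equation, and by the theorem it is the least positive solution.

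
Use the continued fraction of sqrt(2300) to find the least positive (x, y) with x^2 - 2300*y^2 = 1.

(x, y) = (1151, 24)

First expand sqrt(2300) as a continued fraction. With x_i = (sqrt(2300) + m_i)/d_i and (m_0, d_0) = (0, 1): a_0 = floor(sqrt(2300)) = 47, since 47^2 = 2209 <= 2300 < 2304 = 48^2.
Iterate m_{i+1} = d_i*a_i - m_i, d_{i+1} = (2300 - m_{i+1}^2)/d_i, a_{i+1} = floor((a_0 + m_{i+1})/d_{i+1}):
  m_1 = 1*47 - 0 = 47, d_1 = (2300 - 47^2)/1 = 91/1 = 91, a_1 = floor((47 + 47)/91) = 1.
  m_2 = 91*1 - 47 = 44, d_2 = (2300 - 44^2)/91 = 364/91 = 4, a_2 = floor((47 + 44)/4) = 22.
  m_3 = 4*22 - 44 = 44, d_3 = (2300 - 44^2)/4 = 364/4 = 91, a_3 = floor((47 + 44)/91) = 1.
  m_4 = 91*1 - 44 = 47, d_4 = (2300 - 47^2)/91 = 91/91 = 1, a_4 = floor((47 + 47)/1) = 94.
  m_5 = 1*94 - 47 = 47, d_5 = (2300 - 47^2)/1 = 91/1 = 91: (m_5, d_5) = (m_1, d_1) = (47, 91), so from here the quotients repeat a_1, ..., a_4; the period length is 4.
So sqrt(2300) = [47; (1, 22, 1, 94)] with period length k = 4.
k is even, so the fundamental solution of x^2 - 2300y^2 = 1 is (p_{k-1}, q_{k-1}) = (p_3, q_3); compute convergents through index 3.
Convergents (p_i = a_i*p_{i-1} + p_{i-2}, q_i = a_i*q_{i-1} + q_{i-2} with p_{-2}=0, p_{-1}=1, q_{-2}=1, q_{-1}=0):
  i=0: a_0=47, p_0 = 47*1 + 0 = 47, q_0 = 47*0 + 1 = 1.
  i=1: a_1=1, p_1 = 1*47 + 1 = 48, q_1 = 1*1 + 0 = 1.
  i=2: a_2=22, p_2 = 22*48 + 47 = 1103, q_2 = 22*1 + 1 = 23.
  i=3: a_3=1, p_3 = 1*1103 + 48 = 1151, q_3 = 1*23 + 1 = 24.
Check: 1151^2 - 2300*24^2 = 1324801 - 1324800 = 1, so (x, y) = (1151, 24) solves the equation, and by the theorem it is the least positive solution.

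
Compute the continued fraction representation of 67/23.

Run the Euclidean algorithm on 67 and 23; the successive quotients are the partial quotients a_0, a_1, ... (each step inverts the fractional part left over by the previous one):
  67 = 2*23 + 21, so a_0 = 2.
  23 = 1*21 + 2, so a_1 = 1.
  21 = 10*2 + 1, so a_2 = 10.
  2 = 2*1 + 0, so a_3 = 2.
The remainder reaches 0 after 4 divisions, so the expansion has 4 partial quotients, read off in order.

[2; 1, 10, 2]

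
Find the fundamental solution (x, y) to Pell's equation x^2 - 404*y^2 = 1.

(x, y) = (201, 10)

First expand sqrt(404) as a continued fraction. With x_i = (sqrt(404) + m_i)/d_i and (m_0, d_0) = (0, 1): a_0 = floor(sqrt(404)) = 20, since 20^2 = 400 <= 404 < 441 = 21^2.
Iterate m_{i+1} = d_i*a_i - m_i, d_{i+1} = (404 - m_{i+1}^2)/d_i, a_{i+1} = floor((a_0 + m_{i+1})/d_{i+1}):
  m_1 = 1*20 - 0 = 20, d_1 = (404 - 20^2)/1 = 4/1 = 4, a_1 = floor((20 + 20)/4) = 10.
  m_2 = 4*10 - 20 = 20, d_2 = (404 - 20^2)/4 = 4/4 = 1, a_2 = floor((20 + 20)/1) = 40.
  m_3 = 1*40 - 20 = 20, d_3 = (404 - 20^2)/1 = 4/1 = 4: (m_3, d_3) = (m_1, d_1) = (20, 4), so from here the quotients repeat a_1, a_2; the period length is 2.
So sqrt(404) = [20; (10, 40)] with period length k = 2.
k is even, so the fundamental solution of x^2 - 404y^2 = 1 is (p_{k-1}, q_{k-1}) = (p_1, q_1); compute convergents through index 1.
Convergents (p_i = a_i*p_{i-1} + p_{i-2}, q_i = a_i*q_{i-1} + q_{i-2} with p_{-2}=0, p_{-1}=1, q_{-2}=1, q_{-1}=0):
  i=0: a_0=20, p_0 = 20*1 + 0 = 20, q_0 = 20*0 + 1 = 1.
  i=1: a_1=10, p_1 = 10*20 + 1 = 201, q_1 = 10*1 + 0 = 10.
Check: 201^2 - 404*10^2 = 40401 - 40400 = 1, so (x, y) = (201, 10) solves the equation, and by the theorem it is the least positive solution.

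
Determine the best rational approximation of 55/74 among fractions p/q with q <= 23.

Expand x = 55/74 as a continued fraction with the Euclidean algorithm:
  55 = 0*74 + 55, so a_0 = 0.
  74 = 1*55 + 19, so a_1 = 1.
  55 = 2*19 + 17, so a_2 = 2.
  19 = 1*17 + 2, so a_3 = 1.
  17 = 8*2 + 1, so a_4 = 8.
  2 = 2*1 + 0, so a_5 = 2.
so x = [0; 1, 2, 1, 8, 2].
Convergents (p_i = a_i*p_{i-1} + p_{i-2}, q_i = a_i*q_{i-1} + q_{i-2} with p_{-2}=0, p_{-1}=1, q_{-2}=1, q_{-1}=0), until the denominator exceeds 23:
  i=0: a_0=0, p_0 = 0*1 + 0 = 0, q_0 = 0*0 + 1 = 1.
  i=1: a_1=1, p_1 = 1*0 + 1 = 1, q_1 = 1*1 + 0 = 1.
  i=2: a_2=2, p_2 = 2*1 + 0 = 2, q_2 = 2*1 + 1 = 3.
  i=3: a_3=1, p_3 = 1*2 + 1 = 3, q_3 = 1*3 + 1 = 4.
  i=4: a_4=8, p_4 = 8*3 + 2 = 26, q_4 = 8*4 + 3 = 35.
q_4 = 35 > 23, so the last convergent with denominator <= 23 is p_3/q_3 = 3/4.
The closest fraction with denominator <= 23 is either p_3/q_3 or the intermediate fraction (k*p_3 + p_2)/(k*q_3 + q_2) with the largest k >= 1 whose denominator stays <= 23; these approach x as k grows, and every other convergent or intermediate fraction in range is farther away.
Largest k: floor((23 - q_2)/q_3) = floor((23 - 3)/4) = 5.
That gives (5*3 + 2)/(5*4 + 3) = 17/23.
Compare the errors: |x - 3/4| = |55*4 - 3*74|/(74*4) = 2/296, and |x - 17/23| = |55*23 - 17*74|/(74*23) = 7/1702.
Cross-multiplying, 7*296 = 2072 < 3404 = 2*1702, so 7/1702 is smaller: the intermediate fraction 17/23 is closer to x than 3/4.

17/23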